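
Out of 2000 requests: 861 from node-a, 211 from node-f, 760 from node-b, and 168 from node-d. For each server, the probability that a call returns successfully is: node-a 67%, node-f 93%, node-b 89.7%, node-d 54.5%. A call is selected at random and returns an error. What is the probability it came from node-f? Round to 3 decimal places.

Taking complements, P(error | each) = node-a 0.33, node-f 0.07, node-b 0.103, node-d 0.455.
By Bayes' rule, posterior ∝ prior × likelihood:
  node-a: 0.4305 × 0.33 = 0.142065
  node-f: 0.1055 × 0.07 = 0.007385
  node-b: 0.38 × 0.103 = 0.03914
  node-d: 0.084 × 0.455 = 0.03822
Total = 0.22681.
P(node-f | evidence) = 0.007385 / 0.22681 ≈ 0.033.

0.033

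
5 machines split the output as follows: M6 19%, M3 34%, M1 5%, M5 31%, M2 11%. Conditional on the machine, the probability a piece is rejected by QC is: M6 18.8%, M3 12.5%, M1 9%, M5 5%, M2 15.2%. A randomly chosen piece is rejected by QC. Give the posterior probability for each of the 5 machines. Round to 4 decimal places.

M6 0.3108, M3 0.3698, M1 0.0392, M5 0.1349, M2 0.1455

Prior × likelihood for each hypothesis:
  M6: 0.19 × 0.188 = 0.03572
  M3: 0.34 × 0.125 = 0.0425
  M1: 0.05 × 0.09 = 0.0045
  M5: 0.31 × 0.05 = 0.0155
  M2: 0.11 × 0.152 = 0.01672
Normalizing constant = 0.11494.
P(M6 | rejected) = 0.03572/0.11494 ≈ 0.3108
P(M3 | rejected) = 0.0425/0.11494 ≈ 0.3698
P(M1 | rejected) = 0.0045/0.11494 ≈ 0.0392
P(M5 | rejected) = 0.0155/0.11494 ≈ 0.1349
P(M2 | rejected) = 0.01672/0.11494 ≈ 0.1455
(Check: 0.3108+0.3698+0.0392+0.1349+0.1455 = 1.0002.)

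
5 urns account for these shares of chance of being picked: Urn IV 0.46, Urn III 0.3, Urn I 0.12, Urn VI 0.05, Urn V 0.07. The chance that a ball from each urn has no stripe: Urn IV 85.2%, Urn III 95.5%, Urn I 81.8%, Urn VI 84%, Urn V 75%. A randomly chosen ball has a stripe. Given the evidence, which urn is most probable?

Taking complements, P(striped | each) = Urn IV 0.148, Urn III 0.045, Urn I 0.182, Urn VI 0.16, Urn V 0.25.
By Bayes' rule, posterior ∝ prior × likelihood:
  Urn IV: 0.46 × 0.148 = 0.06808
  Urn III: 0.3 × 0.045 = 0.0135
  Urn I: 0.12 × 0.182 = 0.02184
  Urn VI: 0.05 × 0.16 = 0.008
  Urn V: 0.07 × 0.25 = 0.0175
Normalizing constant = 0.12892.
Largest term belongs to Urn IV, so Urn IV is most probable.

Urn IV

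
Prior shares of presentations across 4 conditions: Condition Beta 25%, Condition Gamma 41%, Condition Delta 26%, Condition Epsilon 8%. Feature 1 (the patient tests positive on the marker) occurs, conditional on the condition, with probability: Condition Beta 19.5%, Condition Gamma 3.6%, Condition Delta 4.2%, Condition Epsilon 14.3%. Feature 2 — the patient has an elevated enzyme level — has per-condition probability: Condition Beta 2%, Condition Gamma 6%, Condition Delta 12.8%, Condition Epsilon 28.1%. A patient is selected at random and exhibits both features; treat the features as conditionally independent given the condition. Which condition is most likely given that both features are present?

Condition Epsilon

By Bayes' rule, posterior ∝ prior × likelihood:
  Condition Beta: 0.25 × 0.195 × 0.02 = 0.000975
  Condition Gamma: 0.41 × 0.036 × 0.06 = 0.0008856
  Condition Delta: 0.26 × 0.042 × 0.128 = 0.00139776
  Condition Epsilon: 0.08 × 0.143 × 0.281 = 0.00321464
Normalizing constant = 0.006473.
Largest term belongs to Condition Epsilon, so Condition Epsilon is most probable.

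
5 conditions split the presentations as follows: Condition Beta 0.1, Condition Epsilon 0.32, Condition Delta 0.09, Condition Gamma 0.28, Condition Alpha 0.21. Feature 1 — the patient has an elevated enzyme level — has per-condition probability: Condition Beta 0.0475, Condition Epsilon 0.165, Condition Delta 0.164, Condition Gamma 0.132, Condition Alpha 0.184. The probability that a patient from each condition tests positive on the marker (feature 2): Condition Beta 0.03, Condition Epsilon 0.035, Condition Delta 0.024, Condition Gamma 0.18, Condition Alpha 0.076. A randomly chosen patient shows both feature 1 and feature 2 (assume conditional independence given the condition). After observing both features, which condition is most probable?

Condition Gamma

Unnormalized posteriors (prior × likelihood):
  Condition Beta: 0.1 × 0.0475 × 0.03 = 0.0001425
  Condition Epsilon: 0.32 × 0.165 × 0.035 = 0.001848
  Condition Delta: 0.09 × 0.164 × 0.024 = 0.00035424
  Condition Gamma: 0.28 × 0.132 × 0.18 = 0.0066528
  Condition Alpha: 0.21 × 0.184 × 0.076 = 0.00293664
Normalizing constant = 0.01193418.
Largest term belongs to Condition Gamma, so Condition Gamma is most probable.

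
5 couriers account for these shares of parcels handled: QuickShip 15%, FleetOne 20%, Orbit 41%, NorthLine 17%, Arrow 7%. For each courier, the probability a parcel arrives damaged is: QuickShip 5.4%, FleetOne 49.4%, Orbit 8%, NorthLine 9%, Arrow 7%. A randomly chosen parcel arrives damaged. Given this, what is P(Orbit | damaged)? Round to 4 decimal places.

0.2051

Unnormalized posteriors (prior × likelihood):
  QuickShip: 0.15 × 0.054 = 0.0081
  FleetOne: 0.2 × 0.494 = 0.0988
  Orbit: 0.41 × 0.08 = 0.0328
  NorthLine: 0.17 × 0.09 = 0.0153
  Arrow: 0.07 × 0.07 = 0.0049
Normalizing constant = 0.1599.
P(Orbit | evidence) = 0.0328 / 0.1599 ≈ 0.2051.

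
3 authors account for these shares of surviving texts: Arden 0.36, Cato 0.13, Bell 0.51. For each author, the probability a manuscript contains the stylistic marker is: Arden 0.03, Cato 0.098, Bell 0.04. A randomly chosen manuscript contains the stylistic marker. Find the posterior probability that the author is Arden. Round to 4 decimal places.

0.2458

Prior × likelihood for each hypothesis:
  Arden: 0.36 × 0.03 = 0.0108
  Cato: 0.13 × 0.098 = 0.01274
  Bell: 0.51 × 0.04 = 0.0204
Normalizing constant = 0.04394.
P(Arden | evidence) = 0.0108 / 0.04394 ≈ 0.2458.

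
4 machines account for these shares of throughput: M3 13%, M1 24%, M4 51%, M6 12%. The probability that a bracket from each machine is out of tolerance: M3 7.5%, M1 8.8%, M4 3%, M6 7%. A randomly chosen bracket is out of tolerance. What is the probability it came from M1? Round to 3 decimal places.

Compute prior × likelihood for every hypothesis:
  M3: 0.13 × 0.075 = 0.00975
  M1: 0.24 × 0.088 = 0.02112
  M4: 0.51 × 0.03 = 0.0153
  M6: 0.12 × 0.07 = 0.0084
Normalizing constant = 0.05457.
P(M1 | evidence) = 0.02112 / 0.05457 ≈ 0.387.

0.387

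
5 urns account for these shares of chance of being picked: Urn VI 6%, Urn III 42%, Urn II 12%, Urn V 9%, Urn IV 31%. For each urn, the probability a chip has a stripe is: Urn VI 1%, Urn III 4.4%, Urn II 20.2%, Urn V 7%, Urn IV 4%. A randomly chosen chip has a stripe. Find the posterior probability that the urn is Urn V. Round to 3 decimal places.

0.102

By Bayes' rule, posterior ∝ prior × likelihood:
  Urn VI: 0.06 × 0.01 = 0.0006
  Urn III: 0.42 × 0.044 = 0.01848
  Urn II: 0.12 × 0.202 = 0.02424
  Urn V: 0.09 × 0.07 = 0.0063
  Urn IV: 0.31 × 0.04 = 0.0124
Total = 0.06202.
P(Urn V | evidence) = 0.0063 / 0.06202 ≈ 0.102.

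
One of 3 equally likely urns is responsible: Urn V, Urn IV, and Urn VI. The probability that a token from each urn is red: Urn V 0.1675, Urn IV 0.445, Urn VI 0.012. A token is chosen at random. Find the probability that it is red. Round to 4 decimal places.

Since the prior is uniform, the posterior is proportional to the likelihood:
  Urn V: 0.1675
  Urn IV: 0.445
  Urn VI: 0.012
P(red) = (1/3) × (0.1675 + 0.445 + 0.012) = 0.6245/3 ≈ 0.2082.

0.2082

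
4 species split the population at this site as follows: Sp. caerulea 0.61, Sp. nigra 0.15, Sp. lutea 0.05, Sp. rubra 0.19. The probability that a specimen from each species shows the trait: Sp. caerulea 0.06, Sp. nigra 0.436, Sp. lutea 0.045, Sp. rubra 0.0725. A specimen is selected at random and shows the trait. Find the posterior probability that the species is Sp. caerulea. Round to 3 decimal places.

0.310

Compute prior × likelihood for every hypothesis:
  Sp. caerulea: 0.61 × 0.06 = 0.0366
  Sp. nigra: 0.15 × 0.436 = 0.0654
  Sp. lutea: 0.05 × 0.045 = 0.00225
  Sp. rubra: 0.19 × 0.0725 = 0.013775
Normalizing constant = 0.118025.
P(Sp. caerulea | evidence) = 0.0366 / 0.118025 ≈ 0.310.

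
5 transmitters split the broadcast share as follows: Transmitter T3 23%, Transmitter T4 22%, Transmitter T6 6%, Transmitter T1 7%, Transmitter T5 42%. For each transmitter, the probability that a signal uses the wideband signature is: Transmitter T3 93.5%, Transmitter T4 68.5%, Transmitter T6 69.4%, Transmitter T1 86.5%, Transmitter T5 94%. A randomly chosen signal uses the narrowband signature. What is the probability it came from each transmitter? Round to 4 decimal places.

Transmitter T3 0.1089, Transmitter T4 0.5049, Transmitter T6 0.1338, Transmitter T1 0.0688, Transmitter T5 0.1836

Taking complements, P(narrowband | each) = Transmitter T3 0.065, Transmitter T4 0.315, Transmitter T6 0.306, Transmitter T1 0.135, Transmitter T5 0.06.
Prior × likelihood for each hypothesis:
  Transmitter T3: 0.23 × 0.065 = 0.01495
  Transmitter T4: 0.22 × 0.315 = 0.0693
  Transmitter T6: 0.06 × 0.306 = 0.01836
  Transmitter T1: 0.07 × 0.135 = 0.00945
  Transmitter T5: 0.42 × 0.06 = 0.0252
Total = 0.13726.
P(Transmitter T3 | narrowband) = 0.01495/0.13726 ≈ 0.1089
P(Transmitter T4 | narrowband) = 0.0693/0.13726 ≈ 0.5049
P(Transmitter T6 | narrowband) = 0.01836/0.13726 ≈ 0.1338
P(Transmitter T1 | narrowband) = 0.00945/0.13726 ≈ 0.0688
P(Transmitter T5 | narrowband) = 0.0252/0.13726 ≈ 0.1836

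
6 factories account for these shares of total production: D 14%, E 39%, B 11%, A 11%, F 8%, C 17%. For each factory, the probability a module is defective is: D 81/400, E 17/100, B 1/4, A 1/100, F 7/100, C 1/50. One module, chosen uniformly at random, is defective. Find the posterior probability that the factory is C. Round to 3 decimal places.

0.026

Unnormalized posteriors (prior × likelihood):
  D: 0.14 × 0.2025 = 0.02835
  E: 0.39 × 0.17 = 0.0663
  B: 0.11 × 0.25 = 0.0275
  A: 0.11 × 0.01 = 0.0011
  F: 0.08 × 0.07 = 0.0056
  C: 0.17 × 0.02 = 0.0034
Sum = 0.13225.
P(C | evidence) = 0.0034 / 0.13225 ≈ 0.026.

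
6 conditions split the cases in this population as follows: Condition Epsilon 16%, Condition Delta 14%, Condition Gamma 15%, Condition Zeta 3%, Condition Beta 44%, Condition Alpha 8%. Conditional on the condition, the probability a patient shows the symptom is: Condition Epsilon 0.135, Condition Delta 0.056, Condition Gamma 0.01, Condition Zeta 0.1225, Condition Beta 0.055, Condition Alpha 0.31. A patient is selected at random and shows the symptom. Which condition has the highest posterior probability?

Condition Alpha

Unnormalized posteriors (prior × likelihood):
  Condition Epsilon: 0.16 × 0.135 = 0.0216
  Condition Delta: 0.14 × 0.056 = 0.00784
  Condition Gamma: 0.15 × 0.01 = 0.0015
  Condition Zeta: 0.03 × 0.1225 = 0.003675
  Condition Beta: 0.44 × 0.055 = 0.0242
  Condition Alpha: 0.08 × 0.31 = 0.0248
Normalizing constant = 0.083615.
Largest term belongs to Condition Alpha, so Condition Alpha is most probable.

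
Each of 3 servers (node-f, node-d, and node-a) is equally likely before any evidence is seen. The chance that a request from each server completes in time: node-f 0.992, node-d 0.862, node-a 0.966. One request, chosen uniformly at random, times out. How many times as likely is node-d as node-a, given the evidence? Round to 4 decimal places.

4.0588

Taking complements, P(timeout | each) = node-f 0.008, node-d 0.138, node-a 0.034.
With a uniform prior (1/3 each), posterior ∝ likelihood:
  node-f: 0.008
  node-d: 0.138
  node-a: 0.034
Sum = 0.18.
The ratio is 0.138 / 0.034 (the normalizer cancels) = 4.0588.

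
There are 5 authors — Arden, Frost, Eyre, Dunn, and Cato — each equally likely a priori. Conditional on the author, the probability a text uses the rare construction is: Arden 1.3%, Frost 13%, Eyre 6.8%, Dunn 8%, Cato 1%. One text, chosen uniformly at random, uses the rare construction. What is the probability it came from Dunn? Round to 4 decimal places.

With a uniform prior (1/5 each), posterior ∝ likelihood:
  Arden: 0.013
  Frost: 0.13
  Eyre: 0.068
  Dunn: 0.08
  Cato: 0.01
Total = 0.301.
P(Dunn | evidence) = 0.08 / 0.301 ≈ 0.2658.

0.2658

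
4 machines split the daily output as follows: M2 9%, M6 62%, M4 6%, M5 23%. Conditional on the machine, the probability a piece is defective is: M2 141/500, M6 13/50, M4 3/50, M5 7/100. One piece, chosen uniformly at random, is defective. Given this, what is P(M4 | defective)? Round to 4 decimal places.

Compute prior × likelihood for every hypothesis:
  M2: 0.09 × 0.282 = 0.02538
  M6: 0.62 × 0.26 = 0.1612
  M4: 0.06 × 0.06 = 0.0036
  M5: 0.23 × 0.07 = 0.0161
Normalizing constant = 0.20628.
P(M4 | evidence) = 0.0036 / 0.20628 ≈ 0.0175.

0.0175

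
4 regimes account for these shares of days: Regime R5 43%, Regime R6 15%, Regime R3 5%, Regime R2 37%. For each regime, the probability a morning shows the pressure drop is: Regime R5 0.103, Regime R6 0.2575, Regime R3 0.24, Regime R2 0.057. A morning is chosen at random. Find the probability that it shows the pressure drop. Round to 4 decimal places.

Compute prior × likelihood for every hypothesis:
  Regime R5: 0.43 × 0.103 = 0.04429
  Regime R6: 0.15 × 0.2575 = 0.038625
  Regime R3: 0.05 × 0.24 = 0.012
  Regime R2: 0.37 × 0.057 = 0.02109
P(drop) = 0.04429 + 0.038625 + 0.012 + 0.02109 = 0.116005 → 0.1160.

0.1160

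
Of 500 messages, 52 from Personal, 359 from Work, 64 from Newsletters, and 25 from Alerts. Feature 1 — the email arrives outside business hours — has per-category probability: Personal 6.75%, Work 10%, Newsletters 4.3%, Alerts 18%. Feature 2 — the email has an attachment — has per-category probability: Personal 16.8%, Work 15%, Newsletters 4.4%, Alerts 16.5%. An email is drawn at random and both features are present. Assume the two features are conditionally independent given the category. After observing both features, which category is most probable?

Unnormalized posteriors (prior × likelihood):
  Personal: 0.104 × 0.0675 × 0.168 = 0.00117936
  Work: 0.718 × 0.1 × 0.15 = 0.01077
  Newsletters: 0.128 × 0.043 × 0.044 = 0.000242176
  Alerts: 0.05 × 0.18 × 0.165 = 0.001485
Normalizing constant = 0.013676536.
Largest term belongs to Work, so Work is most probable.

Work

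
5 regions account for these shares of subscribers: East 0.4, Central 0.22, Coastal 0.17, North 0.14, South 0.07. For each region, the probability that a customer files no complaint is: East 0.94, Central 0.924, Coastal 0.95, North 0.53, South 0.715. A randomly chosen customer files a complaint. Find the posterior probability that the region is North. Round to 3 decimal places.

0.488

Taking complements, P(complaint | each) = East 0.06, Central 0.076, Coastal 0.05, North 0.47, South 0.285.
Prior × likelihood for each hypothesis:
  East: 0.4 × 0.06 = 0.024
  Central: 0.22 × 0.076 = 0.01672
  Coastal: 0.17 × 0.05 = 0.0085
  North: 0.14 × 0.47 = 0.0658
  South: 0.07 × 0.285 = 0.01995
Sum = 0.13497.
P(North | evidence) = 0.0658 / 0.13497 ≈ 0.488.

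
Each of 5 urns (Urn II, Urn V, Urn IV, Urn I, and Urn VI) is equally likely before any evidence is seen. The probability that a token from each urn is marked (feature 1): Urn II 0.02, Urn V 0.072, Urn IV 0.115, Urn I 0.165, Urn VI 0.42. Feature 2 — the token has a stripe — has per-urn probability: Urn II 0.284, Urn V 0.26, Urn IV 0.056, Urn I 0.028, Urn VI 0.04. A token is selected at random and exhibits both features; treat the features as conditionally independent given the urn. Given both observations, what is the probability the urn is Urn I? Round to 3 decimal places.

Since the prior is uniform, the posterior is proportional to the likelihood:
  Urn II: 0.02 × 0.284 = 0.00568
  Urn V: 0.072 × 0.26 = 0.01872
  Urn IV: 0.115 × 0.056 = 0.00644
  Urn I: 0.165 × 0.028 = 0.00462
  Urn VI: 0.42 × 0.04 = 0.0168
Sum = 0.05226.
P(Urn I | evidence) = 0.00462 / 0.05226 ≈ 0.088.

0.088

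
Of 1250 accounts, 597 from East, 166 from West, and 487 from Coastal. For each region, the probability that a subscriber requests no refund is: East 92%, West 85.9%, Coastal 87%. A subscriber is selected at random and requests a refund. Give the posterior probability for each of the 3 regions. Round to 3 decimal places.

East 0.355, West 0.174, Coastal 0.471

Taking complements, P(refund | each) = East 0.08, West 0.141, Coastal 0.13.
By Bayes' rule, posterior ∝ prior × likelihood:
  East: 0.4776 × 0.08 = 0.038208
  West: 0.1328 × 0.141 = 0.0187248
  Coastal: 0.3896 × 0.13 = 0.050648
Sum = 0.1075808.
P(East | refund) = 0.038208/0.1075808 ≈ 0.355
P(West | refund) = 0.0187248/0.1075808 ≈ 0.174
P(Coastal | refund) = 0.050648/0.1075808 ≈ 0.471
(Check: 0.355+0.174+0.471 = 1.000.)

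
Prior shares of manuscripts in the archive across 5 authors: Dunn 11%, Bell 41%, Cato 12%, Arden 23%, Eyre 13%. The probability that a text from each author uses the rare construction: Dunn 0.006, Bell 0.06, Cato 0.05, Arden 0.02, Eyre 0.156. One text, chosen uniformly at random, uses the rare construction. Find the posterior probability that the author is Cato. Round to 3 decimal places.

0.107

Unnormalized posteriors (prior × likelihood):
  Dunn: 0.11 × 0.006 = 0.00066
  Bell: 0.41 × 0.06 = 0.0246
  Cato: 0.12 × 0.05 = 0.006
  Arden: 0.23 × 0.02 = 0.0046
  Eyre: 0.13 × 0.156 = 0.02028
Total = 0.05614.
P(Cato | evidence) = 0.006 / 0.05614 ≈ 0.107.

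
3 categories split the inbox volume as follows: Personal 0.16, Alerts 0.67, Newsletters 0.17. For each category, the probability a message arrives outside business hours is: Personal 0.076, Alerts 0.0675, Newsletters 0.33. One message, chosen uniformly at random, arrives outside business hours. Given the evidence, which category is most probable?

Compute prior × likelihood for every hypothesis:
  Personal: 0.16 × 0.076 = 0.01216
  Alerts: 0.67 × 0.0675 = 0.045225
  Newsletters: 0.17 × 0.33 = 0.0561
Normalizing constant = 0.113485.
Largest term belongs to Newsletters, so Newsletters is most probable.

Newsletters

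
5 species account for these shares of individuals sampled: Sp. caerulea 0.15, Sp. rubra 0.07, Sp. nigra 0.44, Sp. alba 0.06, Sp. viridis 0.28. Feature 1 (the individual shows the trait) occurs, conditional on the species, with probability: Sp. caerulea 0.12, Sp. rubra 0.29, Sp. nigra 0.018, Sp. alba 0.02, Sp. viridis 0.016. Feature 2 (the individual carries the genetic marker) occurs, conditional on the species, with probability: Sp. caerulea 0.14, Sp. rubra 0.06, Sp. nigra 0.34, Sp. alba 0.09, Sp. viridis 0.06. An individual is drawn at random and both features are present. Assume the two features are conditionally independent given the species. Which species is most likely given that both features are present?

Compute prior × likelihood for every hypothesis:
  Sp. caerulea: 0.15 × 0.12 × 0.14 = 0.00252
  Sp. rubra: 0.07 × 0.29 × 0.06 = 0.001218
  Sp. nigra: 0.44 × 0.018 × 0.34 = 0.0026928
  Sp. alba: 0.06 × 0.02 × 0.09 = 0.000108
  Sp. viridis: 0.28 × 0.016 × 0.06 = 0.0002688
Total = 0.0068076.
Largest term belongs to Sp. nigra, so Sp. nigra is most probable.

Sp. nigra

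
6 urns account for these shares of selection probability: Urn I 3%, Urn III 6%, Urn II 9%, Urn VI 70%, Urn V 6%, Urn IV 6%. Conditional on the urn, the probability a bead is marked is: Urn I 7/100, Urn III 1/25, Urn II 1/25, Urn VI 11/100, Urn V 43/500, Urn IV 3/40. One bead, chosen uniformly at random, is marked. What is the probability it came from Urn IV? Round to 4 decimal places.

0.0475

Compute prior × likelihood for every hypothesis:
  Urn I: 0.03 × 0.07 = 0.0021
  Urn III: 0.06 × 0.04 = 0.0024
  Urn II: 0.09 × 0.04 = 0.0036
  Urn VI: 0.7 × 0.11 = 0.077
  Urn V: 0.06 × 0.086 = 0.00516
  Urn IV: 0.06 × 0.075 = 0.0045
Total = 0.09476.
P(Urn IV | evidence) = 0.0045 / 0.09476 ≈ 0.0475.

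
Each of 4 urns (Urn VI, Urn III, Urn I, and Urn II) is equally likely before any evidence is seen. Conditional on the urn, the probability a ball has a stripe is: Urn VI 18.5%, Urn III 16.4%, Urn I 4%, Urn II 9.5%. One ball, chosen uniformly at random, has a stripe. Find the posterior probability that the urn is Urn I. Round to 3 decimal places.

0.083

With a uniform prior (1/4 each), posterior ∝ likelihood:
  Urn VI: 0.185
  Urn III: 0.164
  Urn I: 0.04
  Urn II: 0.095
Sum = 0.484.
P(Urn I | evidence) = 0.04 / 0.484 ≈ 0.083.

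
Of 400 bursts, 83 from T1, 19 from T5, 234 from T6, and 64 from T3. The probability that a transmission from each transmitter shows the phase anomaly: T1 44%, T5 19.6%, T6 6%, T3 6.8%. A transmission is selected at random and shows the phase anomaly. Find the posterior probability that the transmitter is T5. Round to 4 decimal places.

By Bayes' rule, posterior ∝ prior × likelihood:
  T1: 0.2075 × 0.44 = 0.0913
  T5: 0.0475 × 0.196 = 0.00931
  T6: 0.585 × 0.06 = 0.0351
  T3: 0.16 × 0.068 = 0.01088
Sum = 0.14659.
P(T5 | evidence) = 0.00931 / 0.14659 ≈ 0.0635.

0.0635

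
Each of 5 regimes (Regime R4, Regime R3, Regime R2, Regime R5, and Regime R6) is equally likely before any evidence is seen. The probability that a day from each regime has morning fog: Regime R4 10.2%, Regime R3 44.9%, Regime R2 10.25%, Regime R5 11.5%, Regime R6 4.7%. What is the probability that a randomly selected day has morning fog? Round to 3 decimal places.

0.163

With a uniform prior (1/5 each), posterior ∝ likelihood:
  Regime R4: 0.102
  Regime R3: 0.449
  Regime R2: 0.1025
  Regime R5: 0.115
  Regime R6: 0.047
P(fog) = (1/5) × (0.102 + 0.449 + 0.1025 + 0.115 + 0.047) = 0.8155/5 ≈ 0.163.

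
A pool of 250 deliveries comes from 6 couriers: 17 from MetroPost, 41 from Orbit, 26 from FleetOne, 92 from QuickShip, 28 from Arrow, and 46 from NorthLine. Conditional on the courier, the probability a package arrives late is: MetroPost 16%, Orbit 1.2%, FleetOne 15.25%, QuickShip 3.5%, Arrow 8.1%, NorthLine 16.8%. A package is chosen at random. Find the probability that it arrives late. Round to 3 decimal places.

0.082

Compute prior × likelihood for every hypothesis:
  MetroPost: 0.068 × 0.16 = 0.01088
  Orbit: 0.164 × 0.012 = 0.001968
  FleetOne: 0.104 × 0.1525 = 0.01586
  QuickShip: 0.368 × 0.035 = 0.01288
  Arrow: 0.112 × 0.081 = 0.009072
  NorthLine: 0.184 × 0.168 = 0.030912
P(late) = 0.01088 + 0.001968 + 0.01586 + 0.01288 + 0.009072 + 0.030912 = 0.081572 → 0.082.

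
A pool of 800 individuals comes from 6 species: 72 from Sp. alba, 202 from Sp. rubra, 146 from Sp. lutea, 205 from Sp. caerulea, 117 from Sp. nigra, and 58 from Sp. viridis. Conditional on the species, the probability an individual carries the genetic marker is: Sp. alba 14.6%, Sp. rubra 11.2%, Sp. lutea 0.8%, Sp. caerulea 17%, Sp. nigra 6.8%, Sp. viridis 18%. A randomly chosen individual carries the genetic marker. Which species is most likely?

Sp. caerulea

Prior × likelihood for each hypothesis:
  Sp. alba: 0.09 × 0.146 = 0.01314
  Sp. rubra: 0.2525 × 0.112 = 0.02828
  Sp. lutea: 0.1825 × 0.008 = 0.00146
  Sp. caerulea: 0.25625 × 0.17 = 0.0435625
  Sp. nigra: 0.14625 × 0.068 = 0.009945
  Sp. viridis: 0.0725 × 0.18 = 0.01305
Total = 0.1094375.
Largest term belongs to Sp. caerulea, so Sp. caerulea is most probable.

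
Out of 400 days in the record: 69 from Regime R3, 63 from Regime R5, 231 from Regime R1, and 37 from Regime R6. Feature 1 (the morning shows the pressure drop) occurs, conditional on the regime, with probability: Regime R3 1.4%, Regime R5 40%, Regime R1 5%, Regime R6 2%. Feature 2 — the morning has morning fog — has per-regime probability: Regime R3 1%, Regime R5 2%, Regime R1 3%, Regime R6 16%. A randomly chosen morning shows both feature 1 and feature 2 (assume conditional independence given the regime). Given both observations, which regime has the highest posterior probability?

Unnormalized posteriors (prior × likelihood):
  Regime R3: 0.1725 × 0.014 × 0.01 = 0.00002415
  Regime R5: 0.1575 × 0.4 × 0.02 = 0.00126
  Regime R1: 0.5775 × 0.05 × 0.03 = 0.00086625
  Regime R6: 0.0925 × 0.02 × 0.16 = 0.000296
Sum = 0.0024464.
Largest term belongs to Regime R5, so Regime R5 is most probable.

Regime R5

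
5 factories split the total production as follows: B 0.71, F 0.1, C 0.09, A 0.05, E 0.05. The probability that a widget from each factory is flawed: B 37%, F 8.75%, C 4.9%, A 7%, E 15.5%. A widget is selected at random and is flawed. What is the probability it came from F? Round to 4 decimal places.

Unnormalized posteriors (prior × likelihood):
  B: 0.71 × 0.37 = 0.2627
  F: 0.1 × 0.0875 = 0.00875
  C: 0.09 × 0.049 = 0.00441
  A: 0.05 × 0.07 = 0.0035
  E: 0.05 × 0.155 = 0.00775
Normalizing constant = 0.28711.
P(F | evidence) = 0.00875 / 0.28711 ≈ 0.0305.

0.0305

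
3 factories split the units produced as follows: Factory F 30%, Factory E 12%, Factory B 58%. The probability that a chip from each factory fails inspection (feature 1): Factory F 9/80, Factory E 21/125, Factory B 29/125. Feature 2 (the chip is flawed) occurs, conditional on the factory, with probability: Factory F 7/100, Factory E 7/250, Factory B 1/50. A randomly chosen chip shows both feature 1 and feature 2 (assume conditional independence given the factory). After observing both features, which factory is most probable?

Factory B

Unnormalized posteriors (prior × likelihood):
  Factory F: 0.3 × 0.1125 × 0.07 = 0.0023625
  Factory E: 0.12 × 0.168 × 0.028 = 0.00056448
  Factory B: 0.58 × 0.232 × 0.02 = 0.0026912
Normalizing constant = 0.00561818.
Largest term belongs to Factory B, so Factory B is most probable.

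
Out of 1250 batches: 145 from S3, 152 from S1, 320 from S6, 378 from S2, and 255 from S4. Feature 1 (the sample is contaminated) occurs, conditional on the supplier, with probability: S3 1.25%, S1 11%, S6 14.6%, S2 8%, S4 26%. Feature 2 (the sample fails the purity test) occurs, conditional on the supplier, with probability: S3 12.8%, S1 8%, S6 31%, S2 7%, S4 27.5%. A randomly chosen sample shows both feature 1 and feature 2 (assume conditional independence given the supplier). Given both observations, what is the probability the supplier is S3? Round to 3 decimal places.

0.006

Unnormalized posteriors (prior × likelihood):
  S3: 0.116 × 0.0125 × 0.128 = 0.0001856
  S1: 0.1216 × 0.11 × 0.08 = 0.00107008
  S6: 0.256 × 0.146 × 0.31 = 0.01158656
  S2: 0.3024 × 0.08 × 0.07 = 0.00169344
  S4: 0.204 × 0.26 × 0.275 = 0.014586
Total = 0.02912168.
P(S3 | evidence) = 0.0001856 / 0.02912168 ≈ 0.006.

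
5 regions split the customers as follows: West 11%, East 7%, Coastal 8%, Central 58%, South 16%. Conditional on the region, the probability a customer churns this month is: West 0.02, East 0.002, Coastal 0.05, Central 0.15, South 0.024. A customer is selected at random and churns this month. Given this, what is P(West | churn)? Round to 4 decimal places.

By Bayes' rule, posterior ∝ prior × likelihood:
  West: 0.11 × 0.02 = 0.0022
  East: 0.07 × 0.002 = 0.00014
  Coastal: 0.08 × 0.05 = 0.004
  Central: 0.58 × 0.15 = 0.087
  South: 0.16 × 0.024 = 0.00384
Total = 0.09718.
P(West | evidence) = 0.0022 / 0.09718 ≈ 0.0226.

0.0226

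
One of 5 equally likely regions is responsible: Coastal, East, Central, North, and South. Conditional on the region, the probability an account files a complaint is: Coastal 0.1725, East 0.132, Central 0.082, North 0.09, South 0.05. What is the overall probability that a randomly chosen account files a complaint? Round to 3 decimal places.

Since the prior is uniform, the posterior is proportional to the likelihood:
  Coastal: 0.1725
  East: 0.132
  Central: 0.082
  North: 0.09
  South: 0.05
P(complaint) = (1/5) × (0.1725 + 0.132 + 0.082 + 0.09 + 0.05) = 0.5265/5 ≈ 0.105.

0.105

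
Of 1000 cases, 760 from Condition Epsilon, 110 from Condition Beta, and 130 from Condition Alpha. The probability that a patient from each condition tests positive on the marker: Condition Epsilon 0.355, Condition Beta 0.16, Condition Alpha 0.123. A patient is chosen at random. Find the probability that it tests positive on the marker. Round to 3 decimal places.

By Bayes' rule, posterior ∝ prior × likelihood:
  Condition Epsilon: 0.76 × 0.355 = 0.2698
  Condition Beta: 0.11 × 0.16 = 0.0176
  Condition Alpha: 0.13 × 0.123 = 0.01599
P(marker-positive) = 0.2698 + 0.0176 + 0.01599 = 0.30339 → 0.303.

0.303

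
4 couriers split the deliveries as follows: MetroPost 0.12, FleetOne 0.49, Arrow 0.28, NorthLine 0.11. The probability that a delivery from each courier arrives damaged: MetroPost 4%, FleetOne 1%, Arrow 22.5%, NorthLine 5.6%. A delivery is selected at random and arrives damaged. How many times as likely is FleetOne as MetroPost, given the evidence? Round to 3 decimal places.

1.021

Unnormalized posteriors (prior × likelihood):
  MetroPost: 0.12 × 0.04 = 0.0048
  FleetOne: 0.49 × 0.01 = 0.0049
  Arrow: 0.28 × 0.225 = 0.063
  NorthLine: 0.11 × 0.056 = 0.00616
Normalizing constant = 0.07886.
The ratio is 0.0049 / 0.0048 (the normalizer cancels) = 1.021.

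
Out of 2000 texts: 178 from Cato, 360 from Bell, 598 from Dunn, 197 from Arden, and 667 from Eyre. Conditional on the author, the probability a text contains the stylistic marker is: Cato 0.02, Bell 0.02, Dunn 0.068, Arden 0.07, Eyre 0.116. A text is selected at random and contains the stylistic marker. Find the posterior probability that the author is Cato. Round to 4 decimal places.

0.0250

Unnormalized posteriors (prior × likelihood):
  Cato: 0.089 × 0.02 = 0.00178
  Bell: 0.18 × 0.02 = 0.0036
  Dunn: 0.299 × 0.068 = 0.020332
  Arden: 0.0985 × 0.07 = 0.006895
  Eyre: 0.3335 × 0.116 = 0.038686
Sum = 0.071293.
P(Cato | evidence) = 0.00178 / 0.071293 ≈ 0.0250.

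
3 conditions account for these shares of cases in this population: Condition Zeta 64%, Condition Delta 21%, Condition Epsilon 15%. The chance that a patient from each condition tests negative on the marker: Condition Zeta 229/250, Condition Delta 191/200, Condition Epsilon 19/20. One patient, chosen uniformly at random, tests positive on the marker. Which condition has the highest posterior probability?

Condition Zeta

Taking complements, P(marker-positive | each) = Condition Zeta 0.084, Condition Delta 0.045, Condition Epsilon 0.05.
By Bayes' rule, posterior ∝ prior × likelihood:
  Condition Zeta: 0.64 × 0.084 = 0.05376
  Condition Delta: 0.21 × 0.045 = 0.00945
  Condition Epsilon: 0.15 × 0.05 = 0.0075
Normalizing constant = 0.07071.
Largest term belongs to Condition Zeta, so Condition Zeta is most probable.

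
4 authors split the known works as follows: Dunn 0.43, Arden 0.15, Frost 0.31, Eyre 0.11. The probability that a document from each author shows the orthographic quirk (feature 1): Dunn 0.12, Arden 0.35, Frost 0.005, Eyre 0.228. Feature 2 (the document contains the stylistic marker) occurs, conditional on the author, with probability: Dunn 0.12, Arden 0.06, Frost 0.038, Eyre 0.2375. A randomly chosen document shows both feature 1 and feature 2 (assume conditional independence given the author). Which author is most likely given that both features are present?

Dunn

Unnormalized posteriors (prior × likelihood):
  Dunn: 0.43 × 0.12 × 0.12 = 0.006192
  Arden: 0.15 × 0.35 × 0.06 = 0.00315
  Frost: 0.31 × 0.005 × 0.038 = 0.0000589
  Eyre: 0.11 × 0.228 × 0.2375 = 0.0059565
Total = 0.0153574.
Largest term belongs to Dunn, so Dunn is most probable.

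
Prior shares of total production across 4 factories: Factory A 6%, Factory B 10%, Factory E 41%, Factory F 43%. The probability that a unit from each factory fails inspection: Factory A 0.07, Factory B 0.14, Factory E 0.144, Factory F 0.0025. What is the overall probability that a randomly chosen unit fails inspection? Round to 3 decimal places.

0.078

Compute prior × likelihood for every hypothesis:
  Factory A: 0.06 × 0.07 = 0.0042
  Factory B: 0.1 × 0.14 = 0.014
  Factory E: 0.41 × 0.144 = 0.05904
  Factory F: 0.43 × 0.0025 = 0.001075
P(nonconforming) = 0.0042 + 0.014 + 0.05904 + 0.001075 = 0.078315 → 0.078.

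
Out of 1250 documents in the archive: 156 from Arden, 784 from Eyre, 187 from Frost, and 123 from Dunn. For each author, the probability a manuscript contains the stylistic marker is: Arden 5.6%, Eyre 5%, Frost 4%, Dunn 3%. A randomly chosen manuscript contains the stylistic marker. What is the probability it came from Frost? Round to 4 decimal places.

Compute prior × likelihood for every hypothesis:
  Arden: 0.1248 × 0.056 = 0.0069888
  Eyre: 0.6272 × 0.05 = 0.03136
  Frost: 0.1496 × 0.04 = 0.005984
  Dunn: 0.0984 × 0.03 = 0.002952
Total = 0.0472848.
P(Frost | evidence) = 0.005984 / 0.0472848 ≈ 0.1266.

0.1266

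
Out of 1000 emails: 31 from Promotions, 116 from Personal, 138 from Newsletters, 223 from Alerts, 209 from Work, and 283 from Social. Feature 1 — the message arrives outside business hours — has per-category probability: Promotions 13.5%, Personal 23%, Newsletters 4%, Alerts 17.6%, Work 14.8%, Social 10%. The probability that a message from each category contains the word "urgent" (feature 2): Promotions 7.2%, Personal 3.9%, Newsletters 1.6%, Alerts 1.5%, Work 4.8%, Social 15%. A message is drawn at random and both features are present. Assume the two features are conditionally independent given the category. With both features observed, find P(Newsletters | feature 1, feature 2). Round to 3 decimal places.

By Bayes' rule, posterior ∝ prior × likelihood:
  Promotions: 0.031 × 0.135 × 0.072 = 0.00030132
  Personal: 0.116 × 0.23 × 0.039 = 0.00104052
  Newsletters: 0.138 × 0.04 × 0.016 = 0.00008832
  Alerts: 0.223 × 0.176 × 0.015 = 0.00058872
  Work: 0.209 × 0.148 × 0.048 = 0.001484736
  Social: 0.283 × 0.1 × 0.15 = 0.004245
Total = 0.007748616.
P(Newsletters | evidence) = 0.00008832 / 0.007748616 ≈ 0.011.

0.011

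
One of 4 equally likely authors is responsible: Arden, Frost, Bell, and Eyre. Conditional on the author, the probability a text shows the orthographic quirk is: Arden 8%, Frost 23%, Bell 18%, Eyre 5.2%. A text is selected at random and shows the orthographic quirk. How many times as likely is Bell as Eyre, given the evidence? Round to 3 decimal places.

With a uniform prior (1/4 each), posterior ∝ likelihood:
  Arden: 0.08
  Frost: 0.23
  Bell: 0.18
  Eyre: 0.052
Total = 0.542.
The ratio is 0.18 / 0.052 (the normalizer cancels) = 3.462.

3.462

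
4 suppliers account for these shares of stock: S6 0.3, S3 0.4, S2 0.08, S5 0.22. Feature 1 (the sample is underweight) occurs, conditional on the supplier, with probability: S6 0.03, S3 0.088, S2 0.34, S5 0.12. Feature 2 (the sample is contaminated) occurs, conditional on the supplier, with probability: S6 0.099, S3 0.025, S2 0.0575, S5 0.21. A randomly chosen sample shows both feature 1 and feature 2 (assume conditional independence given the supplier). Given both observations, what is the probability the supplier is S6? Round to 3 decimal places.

Prior × likelihood for each hypothesis:
  S6: 0.3 × 0.03 × 0.099 = 0.000891
  S3: 0.4 × 0.088 × 0.025 = 0.00088
  S2: 0.08 × 0.34 × 0.0575 = 0.001564
  S5: 0.22 × 0.12 × 0.21 = 0.005544
Normalizing constant = 0.008879.
P(S6 | evidence) = 0.000891 / 0.008879 ≈ 0.100.

0.100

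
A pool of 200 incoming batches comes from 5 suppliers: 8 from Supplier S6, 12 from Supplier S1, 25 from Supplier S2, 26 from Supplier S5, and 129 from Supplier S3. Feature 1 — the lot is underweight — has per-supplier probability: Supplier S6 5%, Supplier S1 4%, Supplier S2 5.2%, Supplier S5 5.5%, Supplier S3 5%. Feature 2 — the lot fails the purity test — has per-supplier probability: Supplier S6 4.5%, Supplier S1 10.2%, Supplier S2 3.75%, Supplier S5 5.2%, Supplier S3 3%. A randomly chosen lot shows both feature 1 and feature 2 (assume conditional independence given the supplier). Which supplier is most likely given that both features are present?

Supplier S3

By Bayes' rule, posterior ∝ prior × likelihood:
  Supplier S6: 0.04 × 0.05 × 0.045 = 0.00009
  Supplier S1: 0.06 × 0.04 × 0.102 = 0.0002448
  Supplier S2: 0.125 × 0.052 × 0.0375 = 0.00024375
  Supplier S5: 0.13 × 0.055 × 0.052 = 0.0003718
  Supplier S3: 0.645 × 0.05 × 0.03 = 0.0009675
Normalizing constant = 0.00191785.
Largest term belongs to Supplier S3, so Supplier S3 is most probable.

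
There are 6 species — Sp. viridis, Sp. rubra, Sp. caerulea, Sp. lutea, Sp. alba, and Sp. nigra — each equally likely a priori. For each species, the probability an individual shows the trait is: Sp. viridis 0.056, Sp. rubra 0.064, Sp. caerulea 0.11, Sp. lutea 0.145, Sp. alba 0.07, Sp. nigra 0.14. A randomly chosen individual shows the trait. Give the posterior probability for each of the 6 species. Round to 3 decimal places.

Sp. viridis 0.096, Sp. rubra 0.109, Sp. caerulea 0.188, Sp. lutea 0.248, Sp. alba 0.120, Sp. nigra 0.239

With a uniform prior (1/6 each), posterior ∝ likelihood:
  Sp. viridis: 0.056
  Sp. rubra: 0.064
  Sp. caerulea: 0.11
  Sp. lutea: 0.145
  Sp. alba: 0.07
  Sp. nigra: 0.14
Total = 0.585.
P(Sp. viridis | trait) = 0.056/0.585 ≈ 0.096
P(Sp. rubra | trait) = 0.064/0.585 ≈ 0.109
P(Sp. caerulea | trait) = 0.11/0.585 ≈ 0.188
P(Sp. lutea | trait) = 0.145/0.585 ≈ 0.248
P(Sp. alba | trait) = 0.07/0.585 ≈ 0.120
P(Sp. nigra | trait) = 0.14/0.585 ≈ 0.239
(Check: 0.096+0.109+0.188+0.248+0.120+0.239 = 1.000.)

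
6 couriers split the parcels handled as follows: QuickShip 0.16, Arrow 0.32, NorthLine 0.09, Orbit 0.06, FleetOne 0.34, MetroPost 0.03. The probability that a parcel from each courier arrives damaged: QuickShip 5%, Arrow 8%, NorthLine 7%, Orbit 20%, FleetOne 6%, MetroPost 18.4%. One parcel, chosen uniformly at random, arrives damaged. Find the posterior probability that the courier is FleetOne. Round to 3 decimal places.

0.262

Prior × likelihood for each hypothesis:
  QuickShip: 0.16 × 0.05 = 0.008
  Arrow: 0.32 × 0.08 = 0.0256
  NorthLine: 0.09 × 0.07 = 0.0063
  Orbit: 0.06 × 0.2 = 0.012
  FleetOne: 0.34 × 0.06 = 0.0204
  MetroPost: 0.03 × 0.184 = 0.00552
Sum = 0.07782.
P(FleetOne | evidence) = 0.0204 / 0.07782 ≈ 0.262.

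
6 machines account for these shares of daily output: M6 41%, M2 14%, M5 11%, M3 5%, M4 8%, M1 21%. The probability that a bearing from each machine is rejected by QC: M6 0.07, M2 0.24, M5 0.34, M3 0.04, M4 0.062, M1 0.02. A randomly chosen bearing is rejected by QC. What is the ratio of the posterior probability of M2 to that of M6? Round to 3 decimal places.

By Bayes' rule, posterior ∝ prior × likelihood:
  M6: 0.41 × 0.07 = 0.0287
  M2: 0.14 × 0.24 = 0.0336
  M5: 0.11 × 0.34 = 0.0374
  M3: 0.05 × 0.04 = 0.002
  M4: 0.08 × 0.062 = 0.00496
  M1: 0.21 × 0.02 = 0.0042
Sum = 0.11086.
The ratio is 0.0336 / 0.0287 (the normalizer cancels) = 1.171.

1.171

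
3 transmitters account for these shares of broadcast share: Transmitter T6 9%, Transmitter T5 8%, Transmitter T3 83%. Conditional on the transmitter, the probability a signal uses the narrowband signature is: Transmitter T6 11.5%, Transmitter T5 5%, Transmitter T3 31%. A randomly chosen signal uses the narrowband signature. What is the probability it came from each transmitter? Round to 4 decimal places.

Transmitter T6 0.0381, Transmitter T5 0.0147, Transmitter T3 0.9472

Prior × likelihood for each hypothesis:
  Transmitter T6: 0.09 × 0.115 = 0.01035
  Transmitter T5: 0.08 × 0.05 = 0.004
  Transmitter T3: 0.83 × 0.31 = 0.2573
Total = 0.27165.
P(Transmitter T6 | narrowband) = 0.01035/0.27165 ≈ 0.0381
P(Transmitter T5 | narrowband) = 0.004/0.27165 ≈ 0.0147
P(Transmitter T3 | narrowband) = 0.2573/0.27165 ≈ 0.9472
(Check: 0.0381+0.0147+0.9472 = 1.0000.)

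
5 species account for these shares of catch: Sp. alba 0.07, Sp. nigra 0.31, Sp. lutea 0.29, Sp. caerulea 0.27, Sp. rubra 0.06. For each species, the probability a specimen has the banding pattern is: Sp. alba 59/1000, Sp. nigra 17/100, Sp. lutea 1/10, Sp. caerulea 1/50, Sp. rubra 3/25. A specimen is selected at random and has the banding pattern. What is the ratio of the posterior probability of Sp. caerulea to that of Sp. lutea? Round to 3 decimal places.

By Bayes' rule, posterior ∝ prior × likelihood:
  Sp. alba: 0.07 × 0.059 = 0.00413
  Sp. nigra: 0.31 × 0.17 = 0.0527
  Sp. lutea: 0.29 × 0.1 = 0.029
  Sp. caerulea: 0.27 × 0.02 = 0.0054
  Sp. rubra: 0.06 × 0.12 = 0.0072
Normalizing constant = 0.09843.
The ratio is 0.0054 / 0.029 (the normalizer cancels) = 0.186.

0.186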